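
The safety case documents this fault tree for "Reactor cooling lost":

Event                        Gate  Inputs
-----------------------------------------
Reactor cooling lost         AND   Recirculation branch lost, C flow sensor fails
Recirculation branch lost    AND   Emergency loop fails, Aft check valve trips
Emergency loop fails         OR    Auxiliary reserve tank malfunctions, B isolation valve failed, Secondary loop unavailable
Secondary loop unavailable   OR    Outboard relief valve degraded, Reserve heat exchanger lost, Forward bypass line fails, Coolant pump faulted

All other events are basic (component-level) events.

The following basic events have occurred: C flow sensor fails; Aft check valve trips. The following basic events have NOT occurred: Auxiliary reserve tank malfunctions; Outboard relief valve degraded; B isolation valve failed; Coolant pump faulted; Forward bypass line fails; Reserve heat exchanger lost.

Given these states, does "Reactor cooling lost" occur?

No

Secondary loop unavailable [OR]: Outboard relief valve degraded=not, Reserve heat exchanger lost=not, Forward bypass line fails=not, Coolant pump faulted=not → no input occurs → does not occur.
Emergency loop fails [OR]: Auxiliary reserve tank malfunctions=not, B isolation valve failed=not, Secondary loop unavailable=not → no input occurs → does not occur.
Recirculation branch lost [AND]: Emergency loop fails=not, Aft check valve trips=occurs → not all inputs occur → does not occur.
Reactor cooling lost [AND]: Recirculation branch lost=not, C flow sensor fails=occurs → not all inputs occur → does not occur.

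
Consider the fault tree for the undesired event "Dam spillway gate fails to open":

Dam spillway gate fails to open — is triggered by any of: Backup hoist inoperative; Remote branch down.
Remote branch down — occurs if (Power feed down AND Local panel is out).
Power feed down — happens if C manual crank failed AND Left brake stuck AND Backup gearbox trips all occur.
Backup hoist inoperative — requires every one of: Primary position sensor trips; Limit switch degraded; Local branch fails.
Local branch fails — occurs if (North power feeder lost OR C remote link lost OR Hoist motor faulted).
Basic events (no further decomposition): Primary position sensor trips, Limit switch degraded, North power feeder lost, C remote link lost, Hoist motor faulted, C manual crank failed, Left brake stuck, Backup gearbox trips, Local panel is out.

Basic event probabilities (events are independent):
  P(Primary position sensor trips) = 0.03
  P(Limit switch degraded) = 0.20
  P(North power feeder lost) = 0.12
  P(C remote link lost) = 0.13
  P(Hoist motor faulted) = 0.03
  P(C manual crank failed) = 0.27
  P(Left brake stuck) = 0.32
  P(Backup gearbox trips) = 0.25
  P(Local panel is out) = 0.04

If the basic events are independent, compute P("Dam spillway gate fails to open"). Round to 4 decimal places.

0.0024

P(Local branch fails) [OR] = 1 − (1−0.12) × (1−0.13) × (1−0.03) = 0.257368
P(Backup hoist inoperative) [AND] = 0.03 × 0.20 × 0.257368 = 0.001544
P(Power feed down) [AND] = 0.27 × 0.32 × 0.25 = 0.021600
P(Remote branch down) [AND] = 0.021600 × 0.04 = 0.000864
P(Dam spillway gate fails to open) [OR] = 1 − (1−0.001544) × (1−0.000864) = 0.002407
Rounded to 4 decimal places: P(Dam spillway gate fails to open) ≈ 0.0024.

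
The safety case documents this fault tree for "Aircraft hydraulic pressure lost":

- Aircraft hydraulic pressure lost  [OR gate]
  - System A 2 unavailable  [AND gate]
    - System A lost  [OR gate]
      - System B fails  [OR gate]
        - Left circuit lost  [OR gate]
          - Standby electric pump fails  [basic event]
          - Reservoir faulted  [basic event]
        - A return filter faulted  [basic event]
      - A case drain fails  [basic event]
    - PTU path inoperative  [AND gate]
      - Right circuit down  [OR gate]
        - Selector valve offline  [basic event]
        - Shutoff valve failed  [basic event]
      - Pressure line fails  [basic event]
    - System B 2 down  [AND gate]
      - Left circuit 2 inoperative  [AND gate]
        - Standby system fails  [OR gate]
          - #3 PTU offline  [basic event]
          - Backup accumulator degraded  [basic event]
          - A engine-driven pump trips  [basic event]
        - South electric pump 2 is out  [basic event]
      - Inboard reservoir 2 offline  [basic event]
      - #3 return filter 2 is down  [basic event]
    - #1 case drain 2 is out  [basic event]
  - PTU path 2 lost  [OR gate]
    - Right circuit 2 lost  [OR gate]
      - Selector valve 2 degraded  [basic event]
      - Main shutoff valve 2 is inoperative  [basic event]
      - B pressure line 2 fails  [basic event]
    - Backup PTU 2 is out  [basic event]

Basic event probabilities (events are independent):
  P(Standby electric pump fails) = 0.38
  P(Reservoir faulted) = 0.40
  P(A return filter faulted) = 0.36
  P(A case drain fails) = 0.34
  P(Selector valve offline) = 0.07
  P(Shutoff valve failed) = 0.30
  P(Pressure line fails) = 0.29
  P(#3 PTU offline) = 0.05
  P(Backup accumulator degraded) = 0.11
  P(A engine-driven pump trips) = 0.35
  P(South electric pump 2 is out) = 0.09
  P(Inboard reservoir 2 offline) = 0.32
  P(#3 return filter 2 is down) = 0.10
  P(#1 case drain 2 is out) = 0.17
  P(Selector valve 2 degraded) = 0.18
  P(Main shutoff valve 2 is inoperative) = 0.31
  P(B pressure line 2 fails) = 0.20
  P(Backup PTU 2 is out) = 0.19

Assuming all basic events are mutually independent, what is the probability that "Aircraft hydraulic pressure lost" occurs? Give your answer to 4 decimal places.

P(Left circuit lost) [OR] = 1 − (1−0.38) × (1−0.40) = 0.628000
P(System B fails) [OR] = 1 − (1−0.628000) × (1−0.36) = 0.761920
P(System A lost) [OR] = 1 − (1−0.761920) × (1−0.34) = 0.842867
P(Right circuit down) [OR] = 1 − (1−0.07) × (1−0.30) = 0.349000
P(PTU path inoperative) [AND] = 0.349000 × 0.29 = 0.101210
P(Standby system fails) [OR] = 1 − (1−0.05) × (1−0.11) × (1−0.35) = 0.450425
P(Left circuit 2 inoperative) [AND] = 0.450425 × 0.09 = 0.040538
P(System B 2 down) [AND] = 0.040538 × 0.32 × 0.10 = 0.001297
P(System A 2 unavailable) [AND] = 0.842867 × 0.101210 × 0.001297 × 0.17 = 0.000019
P(Right circuit 2 lost) [OR] = 1 − (1−0.18) × (1−0.31) × (1−0.20) = 0.547360
P(PTU path 2 lost) [OR] = 1 − (1−0.547360) × (1−0.19) = 0.633362
P(Aircraft hydraulic pressure lost) [OR] = 1 − (1−0.000019) × (1−0.633362) = 0.633369
Rounded to 4 decimal places: P(Aircraft hydraulic pressure lost) ≈ 0.6334.

0.6334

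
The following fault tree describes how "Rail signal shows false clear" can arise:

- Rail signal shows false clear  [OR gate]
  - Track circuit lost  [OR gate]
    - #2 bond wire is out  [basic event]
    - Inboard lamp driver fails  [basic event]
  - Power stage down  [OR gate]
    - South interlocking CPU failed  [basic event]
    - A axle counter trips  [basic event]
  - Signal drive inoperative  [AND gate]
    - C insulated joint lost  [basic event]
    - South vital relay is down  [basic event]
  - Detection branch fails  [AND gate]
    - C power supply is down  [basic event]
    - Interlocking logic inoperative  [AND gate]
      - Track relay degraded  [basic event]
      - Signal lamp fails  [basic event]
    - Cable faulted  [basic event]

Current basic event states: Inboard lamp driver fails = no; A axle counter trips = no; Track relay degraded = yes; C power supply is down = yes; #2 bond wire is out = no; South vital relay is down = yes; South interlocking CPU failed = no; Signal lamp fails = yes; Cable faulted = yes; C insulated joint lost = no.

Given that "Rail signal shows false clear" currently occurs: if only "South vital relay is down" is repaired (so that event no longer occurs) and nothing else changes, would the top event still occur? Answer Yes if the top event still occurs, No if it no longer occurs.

Yes

Counterfactual: set "South vital relay is down" to not occurred.
Track circuit lost [OR]: #2 bond wire is out=not, Inboard lamp driver fails=not → no input occurs → does not occur.
Power stage down [OR]: South interlocking CPU failed=not, A axle counter trips=not → no input occurs → does not occur.
Signal drive inoperative [AND]: C insulated joint lost=not, South vital relay is down=not → not all inputs occur → does not occur.
Interlocking logic inoperative [AND]: Track relay degraded=occurs, Signal lamp fails=occurs → all inputs occur → occurs.
Detection branch fails [AND]: C power supply is down=occurs, Interlocking logic inoperative=occurs, Cable faulted=occurs → all inputs occur → occurs.
Rail signal shows false clear [OR]: Track circuit lost=not, Power stage down=not, Signal drive inoperative=not, Detection branch fails=occurs → at least one input occurs → occurs.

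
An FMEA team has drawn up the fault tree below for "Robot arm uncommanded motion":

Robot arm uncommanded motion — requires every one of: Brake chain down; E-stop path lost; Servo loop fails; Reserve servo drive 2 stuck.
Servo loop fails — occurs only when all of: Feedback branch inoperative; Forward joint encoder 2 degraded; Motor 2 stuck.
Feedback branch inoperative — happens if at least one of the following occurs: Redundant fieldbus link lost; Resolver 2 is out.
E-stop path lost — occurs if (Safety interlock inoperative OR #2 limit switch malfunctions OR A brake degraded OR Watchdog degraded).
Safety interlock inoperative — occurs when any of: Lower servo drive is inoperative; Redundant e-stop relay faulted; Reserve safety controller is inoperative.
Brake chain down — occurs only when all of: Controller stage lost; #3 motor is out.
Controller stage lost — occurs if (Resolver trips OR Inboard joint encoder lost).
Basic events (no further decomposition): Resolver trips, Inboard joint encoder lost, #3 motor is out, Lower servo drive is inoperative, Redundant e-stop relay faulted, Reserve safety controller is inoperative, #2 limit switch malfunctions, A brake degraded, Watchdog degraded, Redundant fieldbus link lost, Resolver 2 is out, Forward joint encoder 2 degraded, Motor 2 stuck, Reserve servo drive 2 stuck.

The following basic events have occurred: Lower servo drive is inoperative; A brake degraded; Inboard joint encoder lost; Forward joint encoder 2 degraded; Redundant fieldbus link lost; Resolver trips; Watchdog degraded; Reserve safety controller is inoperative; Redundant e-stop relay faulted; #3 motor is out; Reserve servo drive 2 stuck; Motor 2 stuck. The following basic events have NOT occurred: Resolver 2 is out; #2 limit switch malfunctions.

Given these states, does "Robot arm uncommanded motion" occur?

Controller stage lost [OR]: Resolver trips=occurs, Inboard joint encoder lost=occurs → at least one input occurs → occurs.
Brake chain down [AND]: Controller stage lost=occurs, #3 motor is out=occurs → all inputs occur → occurs.
Safety interlock inoperative [OR]: Lower servo drive is inoperative=occurs, Redundant e-stop relay faulted=occurs, Reserve safety controller is inoperative=occurs → at least one input occurs → occurs.
E-stop path lost [OR]: Safety interlock inoperative=occurs, #2 limit switch malfunctions=not, A brake degraded=occurs, Watchdog degraded=occurs → at least one input occurs → occurs.
Feedback branch inoperative [OR]: Redundant fieldbus link lost=occurs, Resolver 2 is out=not → at least one input occurs → occurs.
Servo loop fails [AND]: Feedback branch inoperative=occurs, Forward joint encoder 2 degraded=occurs, Motor 2 stuck=occurs → all inputs occur → occurs.
Robot arm uncommanded motion [AND]: Brake chain down=occurs, E-stop path lost=occurs, Servo loop fails=occurs, Reserve servo drive 2 stuck=occurs → all inputs occur → occurs.

Yes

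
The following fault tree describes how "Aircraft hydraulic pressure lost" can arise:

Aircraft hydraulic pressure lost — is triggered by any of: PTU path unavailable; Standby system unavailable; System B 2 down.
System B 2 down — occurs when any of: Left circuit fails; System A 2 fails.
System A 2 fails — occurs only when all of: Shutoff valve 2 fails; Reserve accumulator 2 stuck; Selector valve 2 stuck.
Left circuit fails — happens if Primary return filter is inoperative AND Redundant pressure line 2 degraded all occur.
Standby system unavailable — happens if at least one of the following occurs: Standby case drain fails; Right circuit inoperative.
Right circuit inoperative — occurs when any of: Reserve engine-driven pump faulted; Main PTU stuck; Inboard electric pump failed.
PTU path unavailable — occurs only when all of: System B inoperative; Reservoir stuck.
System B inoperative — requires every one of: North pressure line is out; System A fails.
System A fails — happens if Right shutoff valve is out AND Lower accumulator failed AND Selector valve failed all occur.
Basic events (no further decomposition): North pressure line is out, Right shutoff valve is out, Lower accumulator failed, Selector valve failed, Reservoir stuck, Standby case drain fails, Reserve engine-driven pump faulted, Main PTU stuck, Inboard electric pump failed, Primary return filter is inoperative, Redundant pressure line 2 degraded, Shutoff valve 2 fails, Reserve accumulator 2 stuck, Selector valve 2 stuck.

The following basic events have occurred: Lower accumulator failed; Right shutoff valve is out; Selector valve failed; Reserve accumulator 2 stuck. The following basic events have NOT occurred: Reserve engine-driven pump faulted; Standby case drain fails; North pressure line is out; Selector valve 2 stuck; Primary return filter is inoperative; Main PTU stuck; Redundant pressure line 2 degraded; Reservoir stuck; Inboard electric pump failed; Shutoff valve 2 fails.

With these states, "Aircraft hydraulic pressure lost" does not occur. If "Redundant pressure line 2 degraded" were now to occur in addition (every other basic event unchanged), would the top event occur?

No

Counterfactual: set "Redundant pressure line 2 degraded" to occurred.
System A fails [AND]: Right shutoff valve is out=occurs, Lower accumulator failed=occurs, Selector valve failed=occurs → all inputs occur → occurs.
System B inoperative [AND]: North pressure line is out=not, System A fails=occurs → not all inputs occur → does not occur.
PTU path unavailable [AND]: System B inoperative=not, Reservoir stuck=not → not all inputs occur → does not occur.
Right circuit inoperative [OR]: Reserve engine-driven pump faulted=not, Main PTU stuck=not, Inboard electric pump failed=not → no input occurs → does not occur.
Standby system unavailable [OR]: Standby case drain fails=not, Right circuit inoperative=not → no input occurs → does not occur.
Left circuit fails [AND]: Primary return filter is inoperative=not, Redundant pressure line 2 degraded=occurs → not all inputs occur → does not occur.
System A 2 fails [AND]: Shutoff valve 2 fails=not, Reserve accumulator 2 stuck=occurs, Selector valve 2 stuck=not → not all inputs occur → does not occur.
System B 2 down [OR]: Left circuit fails=not, System A 2 fails=not → no input occurs → does not occur.
Aircraft hydraulic pressure lost [OR]: PTU path unavailable=not, Standby system unavailable=not, System B 2 down=not → no input occurs → does not occur.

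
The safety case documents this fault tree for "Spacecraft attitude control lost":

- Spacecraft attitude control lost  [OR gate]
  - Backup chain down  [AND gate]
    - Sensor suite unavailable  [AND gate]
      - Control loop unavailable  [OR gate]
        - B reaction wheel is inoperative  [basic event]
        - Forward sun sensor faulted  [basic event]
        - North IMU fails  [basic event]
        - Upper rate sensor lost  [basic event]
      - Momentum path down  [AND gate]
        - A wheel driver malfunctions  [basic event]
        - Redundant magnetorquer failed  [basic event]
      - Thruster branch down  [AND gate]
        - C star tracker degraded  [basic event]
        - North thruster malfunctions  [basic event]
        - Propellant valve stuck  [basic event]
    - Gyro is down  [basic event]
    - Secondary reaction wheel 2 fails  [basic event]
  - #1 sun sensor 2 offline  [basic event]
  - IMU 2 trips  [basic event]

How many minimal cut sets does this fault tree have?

6

Control loop unavailable [OR]: union of children's cut sets → 4 cut set(s).
Momentum path down [AND]: one cut set from each child combined → 1 × 1 = 1 cut set(s).
Thruster branch down [AND]: one cut set from each child combined → 1 × 1 × 1 = 1 cut set(s).
Sensor suite unavailable [AND]: one cut set from each child combined → 4 × 1 × 1 = 4 cut set(s).
Backup chain down [AND]: one cut set from each child combined → 4 × 1 × 1 = 4 cut set(s).
Spacecraft attitude control lost [OR]: union of children's cut sets → 6 cut set(s).
Minimal cut sets: {A wheel driver malfunctions, B reaction wheel is inoperative, C star tracker degraded, Gyro is down, North thruster malfunctions, Propellant valve stuck, Redundant magnetorquer failed, Secondary reaction wheel 2 fails}; {A wheel driver malfunctions, C star tracker degraded, Forward sun sensor faulted, Gyro is down, North thruster malfunctions, Propellant valve stuck, Redundant magnetorquer failed, Secondary reaction wheel 2 fails}; {A wheel driver malfunctions, C star tracker degraded, Gyro is down, North IMU fails, North thruster malfunctions, Propellant valve stuck, Redundant magnetorquer failed, Secondary reaction wheel 2 fails}; {A wheel driver malfunctions, C star tracker degraded, Gyro is down, North thruster malfunctions, Propellant valve stuck, Redundant magnetorquer failed, Secondary reaction wheel 2 fails, Upper rate sensor lost}; {#1 sun sensor 2 offline}; {IMU 2 trips}.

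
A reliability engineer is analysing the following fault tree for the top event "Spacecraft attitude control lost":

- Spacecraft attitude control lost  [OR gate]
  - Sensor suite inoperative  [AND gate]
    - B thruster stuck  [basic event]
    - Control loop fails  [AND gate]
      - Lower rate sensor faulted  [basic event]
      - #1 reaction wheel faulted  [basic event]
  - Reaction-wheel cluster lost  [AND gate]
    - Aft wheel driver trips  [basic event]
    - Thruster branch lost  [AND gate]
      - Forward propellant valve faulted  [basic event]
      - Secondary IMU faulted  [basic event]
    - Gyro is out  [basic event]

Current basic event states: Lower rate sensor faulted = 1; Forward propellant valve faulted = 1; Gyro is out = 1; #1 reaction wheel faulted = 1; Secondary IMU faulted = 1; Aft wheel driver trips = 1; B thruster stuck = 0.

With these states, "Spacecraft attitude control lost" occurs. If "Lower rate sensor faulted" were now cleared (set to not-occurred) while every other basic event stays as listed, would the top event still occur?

Yes

Counterfactual: set "Lower rate sensor faulted" to not occurred.
Control loop fails [AND]: Lower rate sensor faulted=not, #1 reaction wheel faulted=occurs → not all inputs occur → does not occur.
Sensor suite inoperative [AND]: B thruster stuck=not, Control loop fails=not → not all inputs occur → does not occur.
Thruster branch lost [AND]: Forward propellant valve faulted=occurs, Secondary IMU faulted=occurs → all inputs occur → occurs.
Reaction-wheel cluster lost [AND]: Aft wheel driver trips=occurs, Thruster branch lost=occurs, Gyro is out=occurs → all inputs occur → occurs.
Spacecraft attitude control lost [OR]: Sensor suite inoperative=not, Reaction-wheel cluster lost=occurs → at least one input occurs → occurs.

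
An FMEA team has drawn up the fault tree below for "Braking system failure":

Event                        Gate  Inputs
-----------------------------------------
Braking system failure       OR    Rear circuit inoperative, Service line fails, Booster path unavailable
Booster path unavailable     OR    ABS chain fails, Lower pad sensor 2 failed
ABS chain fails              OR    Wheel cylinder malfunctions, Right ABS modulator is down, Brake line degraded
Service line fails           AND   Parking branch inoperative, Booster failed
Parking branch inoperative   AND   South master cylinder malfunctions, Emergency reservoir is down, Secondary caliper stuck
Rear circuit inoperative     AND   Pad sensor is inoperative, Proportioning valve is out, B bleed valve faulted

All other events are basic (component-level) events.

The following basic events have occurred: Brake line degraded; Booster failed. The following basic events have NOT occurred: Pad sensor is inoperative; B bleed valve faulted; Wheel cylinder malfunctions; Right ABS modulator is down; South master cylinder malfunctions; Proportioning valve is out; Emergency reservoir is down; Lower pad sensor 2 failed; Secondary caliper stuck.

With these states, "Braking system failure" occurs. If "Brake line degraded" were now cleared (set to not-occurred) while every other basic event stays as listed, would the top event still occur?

No

Counterfactual: set "Brake line degraded" to not occurred.
Rear circuit inoperative [AND]: Pad sensor is inoperative=not, Proportioning valve is out=not, B bleed valve faulted=not → not all inputs occur → does not occur.
Parking branch inoperative [AND]: South master cylinder malfunctions=not, Emergency reservoir is down=not, Secondary caliper stuck=not → not all inputs occur → does not occur.
Service line fails [AND]: Parking branch inoperative=not, Booster failed=occurs → not all inputs occur → does not occur.
ABS chain fails [OR]: Wheel cylinder malfunctions=not, Right ABS modulator is down=not, Brake line degraded=not → no input occurs → does not occur.
Booster path unavailable [OR]: ABS chain fails=not, Lower pad sensor 2 failed=not → no input occurs → does not occur.
Braking system failure [OR]: Rear circuit inoperative=not, Service line fails=not, Booster path unavailable=not → no input occurs → does not occur.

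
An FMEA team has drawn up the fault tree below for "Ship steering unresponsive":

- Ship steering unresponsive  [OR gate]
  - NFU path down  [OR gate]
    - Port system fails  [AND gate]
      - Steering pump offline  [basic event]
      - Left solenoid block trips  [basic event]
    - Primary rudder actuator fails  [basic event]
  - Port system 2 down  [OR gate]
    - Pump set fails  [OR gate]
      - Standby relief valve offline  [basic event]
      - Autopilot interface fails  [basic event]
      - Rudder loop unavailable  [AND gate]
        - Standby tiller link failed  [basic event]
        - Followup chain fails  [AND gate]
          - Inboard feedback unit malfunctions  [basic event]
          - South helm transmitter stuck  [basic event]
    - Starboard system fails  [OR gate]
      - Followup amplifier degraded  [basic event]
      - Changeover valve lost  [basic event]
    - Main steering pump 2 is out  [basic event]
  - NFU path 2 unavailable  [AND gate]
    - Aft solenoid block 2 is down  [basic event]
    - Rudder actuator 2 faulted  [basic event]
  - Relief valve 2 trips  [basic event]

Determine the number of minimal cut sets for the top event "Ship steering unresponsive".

10

Port system fails [AND]: one cut set from each child combined → 1 × 1 = 1 cut set(s).
NFU path down [OR]: union of children's cut sets → 2 cut set(s).
Followup chain fails [AND]: one cut set from each child combined → 1 × 1 = 1 cut set(s).
Rudder loop unavailable [AND]: one cut set from each child combined → 1 × 1 = 1 cut set(s).
Pump set fails [OR]: union of children's cut sets → 3 cut set(s).
Starboard system fails [OR]: union of children's cut sets → 2 cut set(s).
Port system 2 down [OR]: union of children's cut sets → 6 cut set(s).
NFU path 2 unavailable [AND]: one cut set from each child combined → 1 × 1 = 1 cut set(s).
Ship steering unresponsive [OR]: union of children's cut sets → 10 cut set(s).
Minimal cut sets: {Left solenoid block trips, Steering pump offline}; {Primary rudder actuator fails}; {Standby relief valve offline}; {Autopilot interface fails}; {Inboard feedback unit malfunctions, South helm transmitter stuck, Standby tiller link failed}; {Followup amplifier degraded}; {Changeover valve lost}; {Main steering pump 2 is out}; {Aft solenoid block 2 is down, Rudder actuator 2 faulted}; {Relief valve 2 trips}.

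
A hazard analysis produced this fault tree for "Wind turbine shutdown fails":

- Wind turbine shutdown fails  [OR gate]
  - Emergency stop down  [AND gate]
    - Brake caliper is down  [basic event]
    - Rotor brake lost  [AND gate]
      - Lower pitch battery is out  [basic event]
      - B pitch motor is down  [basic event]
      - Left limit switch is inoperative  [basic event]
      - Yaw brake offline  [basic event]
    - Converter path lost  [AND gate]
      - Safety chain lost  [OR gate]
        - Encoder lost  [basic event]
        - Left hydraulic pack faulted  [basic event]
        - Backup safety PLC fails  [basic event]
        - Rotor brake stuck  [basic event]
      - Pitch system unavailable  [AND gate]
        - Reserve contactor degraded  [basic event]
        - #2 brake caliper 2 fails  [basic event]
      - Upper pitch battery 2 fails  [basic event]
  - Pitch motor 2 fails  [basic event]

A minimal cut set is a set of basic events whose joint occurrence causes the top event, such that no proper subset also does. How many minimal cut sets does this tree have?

5

Rotor brake lost [AND]: one cut set from each child combined → 1 × 1 × 1 × 1 = 1 cut set(s).
Safety chain lost [OR]: union of children's cut sets → 4 cut set(s).
Pitch system unavailable [AND]: one cut set from each child combined → 1 × 1 = 1 cut set(s).
Converter path lost [AND]: one cut set from each child combined → 4 × 1 × 1 = 4 cut set(s).
Emergency stop down [AND]: one cut set from each child combined → 1 × 1 × 4 = 4 cut set(s).
Wind turbine shutdown fails [OR]: union of children's cut sets → 5 cut set(s).
Minimal cut sets: {#2 brake caliper 2 fails, B pitch motor is down, Brake caliper is down, Encoder lost, Left limit switch is inoperative, Lower pitch battery is out, Reserve contactor degraded, Upper pitch battery 2 fails, Yaw brake offline}; {#2 brake caliper 2 fails, B pitch motor is down, Brake caliper is down, Left hydraulic pack faulted, Left limit switch is inoperative, Lower pitch battery is out, Reserve contactor degraded, Upper pitch battery 2 fails, Yaw brake offline}; {#2 brake caliper 2 fails, B pitch motor is down, Backup safety PLC fails, Brake caliper is down, Left limit switch is inoperative, Lower pitch battery is out, Reserve contactor degraded, Upper pitch battery 2 fails, Yaw brake offline}; {#2 brake caliper 2 fails, B pitch motor is down, Brake caliper is down, Left limit switch is inoperative, Lower pitch battery is out, Reserve contactor degraded, Rotor brake stuck, Upper pitch battery 2 fails, Yaw brake offline}; {Pitch motor 2 fails}.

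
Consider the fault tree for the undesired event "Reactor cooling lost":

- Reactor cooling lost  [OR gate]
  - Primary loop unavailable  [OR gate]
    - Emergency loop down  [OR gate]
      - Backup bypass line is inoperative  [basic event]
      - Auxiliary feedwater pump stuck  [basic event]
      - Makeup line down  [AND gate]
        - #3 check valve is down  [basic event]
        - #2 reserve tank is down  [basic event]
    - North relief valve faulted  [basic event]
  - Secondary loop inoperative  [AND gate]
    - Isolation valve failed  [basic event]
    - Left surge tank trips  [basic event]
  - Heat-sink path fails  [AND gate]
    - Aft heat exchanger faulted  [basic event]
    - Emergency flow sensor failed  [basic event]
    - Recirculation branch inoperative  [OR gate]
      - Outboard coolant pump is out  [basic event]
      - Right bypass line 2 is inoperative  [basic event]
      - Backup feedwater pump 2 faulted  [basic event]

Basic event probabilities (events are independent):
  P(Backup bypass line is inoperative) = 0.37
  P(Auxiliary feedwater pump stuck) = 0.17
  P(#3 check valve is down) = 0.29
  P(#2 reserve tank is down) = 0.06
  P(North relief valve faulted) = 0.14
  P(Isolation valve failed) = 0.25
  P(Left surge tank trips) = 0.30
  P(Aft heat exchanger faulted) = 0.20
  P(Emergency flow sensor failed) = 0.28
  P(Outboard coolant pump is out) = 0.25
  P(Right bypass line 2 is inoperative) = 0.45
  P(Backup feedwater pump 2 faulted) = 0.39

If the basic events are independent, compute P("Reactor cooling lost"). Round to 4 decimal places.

P(Makeup line down) [AND] = 0.29 × 0.06 = 0.017400
P(Emergency loop down) [OR] = 1 − (1−0.37) × (1−0.17) × (1−0.017400) = 0.486198
P(Primary loop unavailable) [OR] = 1 − (1−0.486198) × (1−0.14) = 0.558130
P(Secondary loop inoperative) [AND] = 0.25 × 0.30 = 0.075000
P(Recirculation branch inoperative) [OR] = 1 − (1−0.25) × (1−0.45) × (1−0.39) = 0.748375
P(Heat-sink path fails) [AND] = 0.20 × 0.28 × 0.748375 = 0.041909
P(Reactor cooling lost) [OR] = 1 − (1−0.558130) × (1−0.075000) × (1−0.041909) = 0.608400
Rounded to 4 decimal places: P(Reactor cooling lost) ≈ 0.6084.

0.6084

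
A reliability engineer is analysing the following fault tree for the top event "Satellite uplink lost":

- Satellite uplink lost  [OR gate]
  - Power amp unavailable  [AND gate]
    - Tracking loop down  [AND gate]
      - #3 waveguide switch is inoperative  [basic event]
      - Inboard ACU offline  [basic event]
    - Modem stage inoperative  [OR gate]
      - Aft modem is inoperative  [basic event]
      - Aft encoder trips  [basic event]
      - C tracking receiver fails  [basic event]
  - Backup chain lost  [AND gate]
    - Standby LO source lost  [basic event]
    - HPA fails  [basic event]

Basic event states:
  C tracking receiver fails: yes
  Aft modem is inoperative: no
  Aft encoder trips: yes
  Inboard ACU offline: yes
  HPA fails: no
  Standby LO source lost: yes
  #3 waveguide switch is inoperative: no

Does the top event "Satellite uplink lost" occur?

No

Tracking loop down [AND]: #3 waveguide switch is inoperative=not, Inboard ACU offline=occurs → not all inputs occur → does not occur.
Modem stage inoperative [OR]: Aft modem is inoperative=not, Aft encoder trips=occurs, C tracking receiver fails=occurs → at least one input occurs → occurs.
Power amp unavailable [AND]: Tracking loop down=not, Modem stage inoperative=occurs → not all inputs occur → does not occur.
Backup chain lost [AND]: Standby LO source lost=occurs, HPA fails=not → not all inputs occur → does not occur.
Satellite uplink lost [OR]: Power amp unavailable=not, Backup chain lost=not → no input occurs → does not occur.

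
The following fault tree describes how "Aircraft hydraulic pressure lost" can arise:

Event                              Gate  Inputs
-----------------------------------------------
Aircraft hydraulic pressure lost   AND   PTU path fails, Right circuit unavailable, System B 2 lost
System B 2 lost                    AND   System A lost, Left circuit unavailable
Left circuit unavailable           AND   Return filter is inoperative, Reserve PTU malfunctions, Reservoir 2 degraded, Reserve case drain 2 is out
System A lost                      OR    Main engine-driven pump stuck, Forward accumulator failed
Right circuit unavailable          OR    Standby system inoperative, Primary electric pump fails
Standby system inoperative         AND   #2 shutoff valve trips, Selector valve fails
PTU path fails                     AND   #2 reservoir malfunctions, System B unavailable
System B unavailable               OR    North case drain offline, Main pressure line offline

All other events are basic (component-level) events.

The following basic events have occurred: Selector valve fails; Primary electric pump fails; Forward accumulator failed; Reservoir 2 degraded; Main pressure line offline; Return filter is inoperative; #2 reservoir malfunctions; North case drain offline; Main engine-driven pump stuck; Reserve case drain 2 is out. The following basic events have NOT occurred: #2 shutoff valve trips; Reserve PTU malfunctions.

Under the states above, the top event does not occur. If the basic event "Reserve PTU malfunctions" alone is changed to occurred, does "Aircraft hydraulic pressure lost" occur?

Counterfactual: set "Reserve PTU malfunctions" to occurred.
System B unavailable [OR]: North case drain offline=occurs, Main pressure line offline=occurs → at least one input occurs → occurs.
PTU path fails [AND]: #2 reservoir malfunctions=occurs, System B unavailable=occurs → all inputs occur → occurs.
Standby system inoperative [AND]: #2 shutoff valve trips=not, Selector valve fails=occurs → not all inputs occur → does not occur.
Right circuit unavailable [OR]: Standby system inoperative=not, Primary electric pump fails=occurs → at least one input occurs → occurs.
System A lost [OR]: Main engine-driven pump stuck=occurs, Forward accumulator failed=occurs → at least one input occurs → occurs.
Left circuit unavailable [AND]: Return filter is inoperative=occurs, Reserve PTU malfunctions=occurs, Reservoir 2 degraded=occurs, Reserve case drain 2 is out=occurs → all inputs occur → occurs.
System B 2 lost [AND]: System A lost=occurs, Left circuit unavailable=occurs → all inputs occur → occurs.
Aircraft hydraulic pressure lost [AND]: PTU path fails=occurs, Right circuit unavailable=occurs, System B 2 lost=occurs → all inputs occur → occurs.

Yes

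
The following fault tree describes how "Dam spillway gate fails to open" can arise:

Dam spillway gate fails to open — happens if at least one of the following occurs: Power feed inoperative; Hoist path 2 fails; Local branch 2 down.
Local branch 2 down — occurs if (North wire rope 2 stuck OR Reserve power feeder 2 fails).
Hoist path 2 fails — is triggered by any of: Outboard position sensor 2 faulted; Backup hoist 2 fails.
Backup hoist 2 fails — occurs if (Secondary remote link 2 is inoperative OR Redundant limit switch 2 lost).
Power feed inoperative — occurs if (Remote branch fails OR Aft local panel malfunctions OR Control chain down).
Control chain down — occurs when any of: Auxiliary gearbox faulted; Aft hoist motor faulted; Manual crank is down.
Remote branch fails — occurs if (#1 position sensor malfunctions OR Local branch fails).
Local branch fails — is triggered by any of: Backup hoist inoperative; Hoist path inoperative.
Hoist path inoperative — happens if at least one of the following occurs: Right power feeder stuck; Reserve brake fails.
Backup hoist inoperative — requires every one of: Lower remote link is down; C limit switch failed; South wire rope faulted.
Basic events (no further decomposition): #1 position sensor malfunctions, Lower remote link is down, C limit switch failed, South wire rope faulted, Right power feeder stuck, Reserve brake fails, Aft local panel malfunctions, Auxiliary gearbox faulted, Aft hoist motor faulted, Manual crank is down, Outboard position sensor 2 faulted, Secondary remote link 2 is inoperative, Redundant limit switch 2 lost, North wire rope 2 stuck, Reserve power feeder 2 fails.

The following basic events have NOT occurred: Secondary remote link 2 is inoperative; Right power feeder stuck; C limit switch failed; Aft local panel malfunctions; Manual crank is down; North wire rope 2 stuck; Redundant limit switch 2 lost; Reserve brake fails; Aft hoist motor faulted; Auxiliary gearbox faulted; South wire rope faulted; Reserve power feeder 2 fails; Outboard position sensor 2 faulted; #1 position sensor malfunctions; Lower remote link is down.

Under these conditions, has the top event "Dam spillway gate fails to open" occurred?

Backup hoist inoperative [AND]: Lower remote link is down=not, C limit switch failed=not, South wire rope faulted=not → not all inputs occur → does not occur.
Hoist path inoperative [OR]: Right power feeder stuck=not, Reserve brake fails=not → no input occurs → does not occur.
Local branch fails [OR]: Backup hoist inoperative=not, Hoist path inoperative=not → no input occurs → does not occur.
Remote branch fails [OR]: #1 position sensor malfunctions=not, Local branch fails=not → no input occurs → does not occur.
Control chain down [OR]: Auxiliary gearbox faulted=not, Aft hoist motor faulted=not, Manual crank is down=not → no input occurs → does not occur.
Power feed inoperative [OR]: Remote branch fails=not, Aft local panel malfunctions=not, Control chain down=not → no input occurs → does not occur.
Backup hoist 2 fails [OR]: Secondary remote link 2 is inoperative=not, Redundant limit switch 2 lost=not → no input occurs → does not occur.
Hoist path 2 fails [OR]: Outboard position sensor 2 faulted=not, Backup hoist 2 fails=not → no input occurs → does not occur.
Local branch 2 down [OR]: North wire rope 2 stuck=not, Reserve power feeder 2 fails=not → no input occurs → does not occur.
Dam spillway gate fails to open [OR]: Power feed inoperative=not, Hoist path 2 fails=not, Local branch 2 down=not → no input occurs → does not occur.

No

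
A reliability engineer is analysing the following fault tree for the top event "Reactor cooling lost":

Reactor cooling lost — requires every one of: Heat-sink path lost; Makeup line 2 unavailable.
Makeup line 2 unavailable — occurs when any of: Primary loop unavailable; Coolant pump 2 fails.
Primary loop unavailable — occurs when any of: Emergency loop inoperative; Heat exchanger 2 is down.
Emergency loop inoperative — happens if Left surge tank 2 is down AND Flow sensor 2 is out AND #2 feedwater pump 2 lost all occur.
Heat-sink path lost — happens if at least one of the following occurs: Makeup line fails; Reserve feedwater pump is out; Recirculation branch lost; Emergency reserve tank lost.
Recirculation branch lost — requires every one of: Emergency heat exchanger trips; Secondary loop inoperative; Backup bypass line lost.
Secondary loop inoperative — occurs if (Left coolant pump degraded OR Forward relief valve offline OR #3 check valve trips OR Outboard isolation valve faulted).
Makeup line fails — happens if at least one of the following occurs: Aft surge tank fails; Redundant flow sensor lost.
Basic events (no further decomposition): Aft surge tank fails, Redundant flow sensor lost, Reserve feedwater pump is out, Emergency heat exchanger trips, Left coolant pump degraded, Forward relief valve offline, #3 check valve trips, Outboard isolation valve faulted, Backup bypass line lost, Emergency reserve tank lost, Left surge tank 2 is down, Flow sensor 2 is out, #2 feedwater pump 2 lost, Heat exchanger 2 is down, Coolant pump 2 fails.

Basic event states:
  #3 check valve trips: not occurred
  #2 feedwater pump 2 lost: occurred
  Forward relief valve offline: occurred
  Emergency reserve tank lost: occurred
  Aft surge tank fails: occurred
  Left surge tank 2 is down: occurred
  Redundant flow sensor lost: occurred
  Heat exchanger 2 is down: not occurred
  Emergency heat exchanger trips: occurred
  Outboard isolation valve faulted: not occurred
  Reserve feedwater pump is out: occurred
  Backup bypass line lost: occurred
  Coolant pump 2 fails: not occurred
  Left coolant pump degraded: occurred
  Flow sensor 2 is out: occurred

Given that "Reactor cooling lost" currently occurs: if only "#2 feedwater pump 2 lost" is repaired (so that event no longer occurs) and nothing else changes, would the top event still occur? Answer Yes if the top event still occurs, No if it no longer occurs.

No

Counterfactual: set "#2 feedwater pump 2 lost" to not occurred.
Makeup line fails [OR]: Aft surge tank fails=occurs, Redundant flow sensor lost=occurs → at least one input occurs → occurs.
Secondary loop inoperative [OR]: Left coolant pump degraded=occurs, Forward relief valve offline=occurs, #3 check valve trips=not, Outboard isolation valve faulted=not → at least one input occurs → occurs.
Recirculation branch lost [AND]: Emergency heat exchanger trips=occurs, Secondary loop inoperative=occurs, Backup bypass line lost=occurs → all inputs occur → occurs.
Heat-sink path lost [OR]: Makeup line fails=occurs, Reserve feedwater pump is out=occurs, Recirculation branch lost=occurs, Emergency reserve tank lost=occurs → at least one input occurs → occurs.
Emergency loop inoperative [AND]: Left surge tank 2 is down=occurs, Flow sensor 2 is out=occurs, #2 feedwater pump 2 lost=not → not all inputs occur → does not occur.
Primary loop unavailable [OR]: Emergency loop inoperative=not, Heat exchanger 2 is down=not → no input occurs → does not occur.
Makeup line 2 unavailable [OR]: Primary loop unavailable=not, Coolant pump 2 fails=not → no input occurs → does not occur.
Reactor cooling lost [AND]: Heat-sink path lost=occurs, Makeup line 2 unavailable=not → not all inputs occur → does not occur.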